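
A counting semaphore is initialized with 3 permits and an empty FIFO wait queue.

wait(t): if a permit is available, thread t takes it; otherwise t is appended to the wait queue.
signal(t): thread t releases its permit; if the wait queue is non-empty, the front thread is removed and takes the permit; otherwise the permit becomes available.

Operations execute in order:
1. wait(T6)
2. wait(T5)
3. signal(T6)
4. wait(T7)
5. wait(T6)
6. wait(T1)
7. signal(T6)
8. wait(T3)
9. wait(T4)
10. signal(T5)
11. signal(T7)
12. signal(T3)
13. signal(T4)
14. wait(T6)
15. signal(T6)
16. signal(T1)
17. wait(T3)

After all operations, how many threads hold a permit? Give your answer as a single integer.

Step 1: wait(T6) -> count=2 queue=[] holders={T6}
Step 2: wait(T5) -> count=1 queue=[] holders={T5,T6}
Step 3: signal(T6) -> count=2 queue=[] holders={T5}
Step 4: wait(T7) -> count=1 queue=[] holders={T5,T7}
Step 5: wait(T6) -> count=0 queue=[] holders={T5,T6,T7}
Step 6: wait(T1) -> count=0 queue=[T1] holders={T5,T6,T7}
Step 7: signal(T6) -> count=0 queue=[] holders={T1,T5,T7}
Step 8: wait(T3) -> count=0 queue=[T3] holders={T1,T5,T7}
Step 9: wait(T4) -> count=0 queue=[T3,T4] holders={T1,T5,T7}
Step 10: signal(T5) -> count=0 queue=[T4] holders={T1,T3,T7}
Step 11: signal(T7) -> count=0 queue=[] holders={T1,T3,T4}
Step 12: signal(T3) -> count=1 queue=[] holders={T1,T4}
Step 13: signal(T4) -> count=2 queue=[] holders={T1}
Step 14: wait(T6) -> count=1 queue=[] holders={T1,T6}
Step 15: signal(T6) -> count=2 queue=[] holders={T1}
Step 16: signal(T1) -> count=3 queue=[] holders={none}
Step 17: wait(T3) -> count=2 queue=[] holders={T3}
Final holders: {T3} -> 1 thread(s)

Answer: 1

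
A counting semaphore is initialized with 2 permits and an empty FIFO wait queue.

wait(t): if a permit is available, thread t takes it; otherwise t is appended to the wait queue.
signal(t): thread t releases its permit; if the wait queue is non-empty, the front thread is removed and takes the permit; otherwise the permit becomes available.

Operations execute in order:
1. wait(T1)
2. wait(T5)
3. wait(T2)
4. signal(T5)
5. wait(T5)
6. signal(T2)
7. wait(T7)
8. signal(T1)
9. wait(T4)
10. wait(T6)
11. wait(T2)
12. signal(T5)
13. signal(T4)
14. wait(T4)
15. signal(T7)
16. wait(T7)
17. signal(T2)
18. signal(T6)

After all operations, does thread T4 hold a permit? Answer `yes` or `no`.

Step 1: wait(T1) -> count=1 queue=[] holders={T1}
Step 2: wait(T5) -> count=0 queue=[] holders={T1,T5}
Step 3: wait(T2) -> count=0 queue=[T2] holders={T1,T5}
Step 4: signal(T5) -> count=0 queue=[] holders={T1,T2}
Step 5: wait(T5) -> count=0 queue=[T5] holders={T1,T2}
Step 6: signal(T2) -> count=0 queue=[] holders={T1,T5}
Step 7: wait(T7) -> count=0 queue=[T7] holders={T1,T5}
Step 8: signal(T1) -> count=0 queue=[] holders={T5,T7}
Step 9: wait(T4) -> count=0 queue=[T4] holders={T5,T7}
Step 10: wait(T6) -> count=0 queue=[T4,T6] holders={T5,T7}
Step 11: wait(T2) -> count=0 queue=[T4,T6,T2] holders={T5,T7}
Step 12: signal(T5) -> count=0 queue=[T6,T2] holders={T4,T7}
Step 13: signal(T4) -> count=0 queue=[T2] holders={T6,T7}
Step 14: wait(T4) -> count=0 queue=[T2,T4] holders={T6,T7}
Step 15: signal(T7) -> count=0 queue=[T4] holders={T2,T6}
Step 16: wait(T7) -> count=0 queue=[T4,T7] holders={T2,T6}
Step 17: signal(T2) -> count=0 queue=[T7] holders={T4,T6}
Step 18: signal(T6) -> count=0 queue=[] holders={T4,T7}
Final holders: {T4,T7} -> T4 in holders

Answer: yes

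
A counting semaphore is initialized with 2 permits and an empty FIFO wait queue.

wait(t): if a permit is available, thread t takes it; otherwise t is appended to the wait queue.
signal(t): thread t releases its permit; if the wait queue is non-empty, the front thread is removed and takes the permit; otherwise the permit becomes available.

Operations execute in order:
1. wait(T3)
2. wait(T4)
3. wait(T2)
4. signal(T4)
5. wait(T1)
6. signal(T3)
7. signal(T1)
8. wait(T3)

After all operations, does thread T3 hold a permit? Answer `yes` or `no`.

Answer: yes

Derivation:
Step 1: wait(T3) -> count=1 queue=[] holders={T3}
Step 2: wait(T4) -> count=0 queue=[] holders={T3,T4}
Step 3: wait(T2) -> count=0 queue=[T2] holders={T3,T4}
Step 4: signal(T4) -> count=0 queue=[] holders={T2,T3}
Step 5: wait(T1) -> count=0 queue=[T1] holders={T2,T3}
Step 6: signal(T3) -> count=0 queue=[] holders={T1,T2}
Step 7: signal(T1) -> count=1 queue=[] holders={T2}
Step 8: wait(T3) -> count=0 queue=[] holders={T2,T3}
Final holders: {T2,T3} -> T3 in holders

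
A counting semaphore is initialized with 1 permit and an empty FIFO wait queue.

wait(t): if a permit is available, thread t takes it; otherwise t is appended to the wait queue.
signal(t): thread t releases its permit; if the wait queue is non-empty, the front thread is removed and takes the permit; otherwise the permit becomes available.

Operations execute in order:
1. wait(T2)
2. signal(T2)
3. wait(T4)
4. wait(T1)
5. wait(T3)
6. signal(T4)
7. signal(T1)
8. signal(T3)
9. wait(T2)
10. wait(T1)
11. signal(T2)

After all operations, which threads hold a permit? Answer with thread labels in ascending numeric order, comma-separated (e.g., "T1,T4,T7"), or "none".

Step 1: wait(T2) -> count=0 queue=[] holders={T2}
Step 2: signal(T2) -> count=1 queue=[] holders={none}
Step 3: wait(T4) -> count=0 queue=[] holders={T4}
Step 4: wait(T1) -> count=0 queue=[T1] holders={T4}
Step 5: wait(T3) -> count=0 queue=[T1,T3] holders={T4}
Step 6: signal(T4) -> count=0 queue=[T3] holders={T1}
Step 7: signal(T1) -> count=0 queue=[] holders={T3}
Step 8: signal(T3) -> count=1 queue=[] holders={none}
Step 9: wait(T2) -> count=0 queue=[] holders={T2}
Step 10: wait(T1) -> count=0 queue=[T1] holders={T2}
Step 11: signal(T2) -> count=0 queue=[] holders={T1}
Final holders: T1

Answer: T1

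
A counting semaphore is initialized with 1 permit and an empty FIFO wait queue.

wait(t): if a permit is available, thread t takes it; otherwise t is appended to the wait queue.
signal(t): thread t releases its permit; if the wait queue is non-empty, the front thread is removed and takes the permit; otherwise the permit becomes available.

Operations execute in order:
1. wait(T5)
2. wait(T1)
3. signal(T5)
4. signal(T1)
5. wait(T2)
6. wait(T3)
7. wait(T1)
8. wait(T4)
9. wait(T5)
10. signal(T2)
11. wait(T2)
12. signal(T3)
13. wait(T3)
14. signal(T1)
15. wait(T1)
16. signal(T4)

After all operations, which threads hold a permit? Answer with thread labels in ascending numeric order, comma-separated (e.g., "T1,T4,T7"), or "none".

Answer: T5

Derivation:
Step 1: wait(T5) -> count=0 queue=[] holders={T5}
Step 2: wait(T1) -> count=0 queue=[T1] holders={T5}
Step 3: signal(T5) -> count=0 queue=[] holders={T1}
Step 4: signal(T1) -> count=1 queue=[] holders={none}
Step 5: wait(T2) -> count=0 queue=[] holders={T2}
Step 6: wait(T3) -> count=0 queue=[T3] holders={T2}
Step 7: wait(T1) -> count=0 queue=[T3,T1] holders={T2}
Step 8: wait(T4) -> count=0 queue=[T3,T1,T4] holders={T2}
Step 9: wait(T5) -> count=0 queue=[T3,T1,T4,T5] holders={T2}
Step 10: signal(T2) -> count=0 queue=[T1,T4,T5] holders={T3}
Step 11: wait(T2) -> count=0 queue=[T1,T4,T5,T2] holders={T3}
Step 12: signal(T3) -> count=0 queue=[T4,T5,T2] holders={T1}
Step 13: wait(T3) -> count=0 queue=[T4,T5,T2,T3] holders={T1}
Step 14: signal(T1) -> count=0 queue=[T5,T2,T3] holders={T4}
Step 15: wait(T1) -> count=0 queue=[T5,T2,T3,T1] holders={T4}
Step 16: signal(T4) -> count=0 queue=[T2,T3,T1] holders={T5}
Final holders: T5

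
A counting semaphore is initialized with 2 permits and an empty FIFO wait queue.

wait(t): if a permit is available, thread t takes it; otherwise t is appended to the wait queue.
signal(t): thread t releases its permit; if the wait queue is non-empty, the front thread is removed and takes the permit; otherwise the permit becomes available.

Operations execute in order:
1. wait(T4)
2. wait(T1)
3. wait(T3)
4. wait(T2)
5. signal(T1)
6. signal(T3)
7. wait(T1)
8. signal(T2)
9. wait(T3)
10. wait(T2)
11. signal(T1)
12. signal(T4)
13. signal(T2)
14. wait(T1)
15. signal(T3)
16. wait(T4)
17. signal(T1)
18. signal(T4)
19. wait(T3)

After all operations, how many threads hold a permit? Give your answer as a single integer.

Answer: 1

Derivation:
Step 1: wait(T4) -> count=1 queue=[] holders={T4}
Step 2: wait(T1) -> count=0 queue=[] holders={T1,T4}
Step 3: wait(T3) -> count=0 queue=[T3] holders={T1,T4}
Step 4: wait(T2) -> count=0 queue=[T3,T2] holders={T1,T4}
Step 5: signal(T1) -> count=0 queue=[T2] holders={T3,T4}
Step 6: signal(T3) -> count=0 queue=[] holders={T2,T4}
Step 7: wait(T1) -> count=0 queue=[T1] holders={T2,T4}
Step 8: signal(T2) -> count=0 queue=[] holders={T1,T4}
Step 9: wait(T3) -> count=0 queue=[T3] holders={T1,T4}
Step 10: wait(T2) -> count=0 queue=[T3,T2] holders={T1,T4}
Step 11: signal(T1) -> count=0 queue=[T2] holders={T3,T4}
Step 12: signal(T4) -> count=0 queue=[] holders={T2,T3}
Step 13: signal(T2) -> count=1 queue=[] holders={T3}
Step 14: wait(T1) -> count=0 queue=[] holders={T1,T3}
Step 15: signal(T3) -> count=1 queue=[] holders={T1}
Step 16: wait(T4) -> count=0 queue=[] holders={T1,T4}
Step 17: signal(T1) -> count=1 queue=[] holders={T4}
Step 18: signal(T4) -> count=2 queue=[] holders={none}
Step 19: wait(T3) -> count=1 queue=[] holders={T3}
Final holders: {T3} -> 1 thread(s)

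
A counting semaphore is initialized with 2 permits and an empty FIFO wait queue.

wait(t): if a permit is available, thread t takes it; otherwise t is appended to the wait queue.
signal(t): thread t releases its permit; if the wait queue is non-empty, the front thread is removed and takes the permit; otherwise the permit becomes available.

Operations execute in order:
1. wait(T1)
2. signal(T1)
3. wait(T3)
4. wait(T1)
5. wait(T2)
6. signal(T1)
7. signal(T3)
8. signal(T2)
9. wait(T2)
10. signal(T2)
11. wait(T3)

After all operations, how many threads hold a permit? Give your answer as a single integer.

Answer: 1

Derivation:
Step 1: wait(T1) -> count=1 queue=[] holders={T1}
Step 2: signal(T1) -> count=2 queue=[] holders={none}
Step 3: wait(T3) -> count=1 queue=[] holders={T3}
Step 4: wait(T1) -> count=0 queue=[] holders={T1,T3}
Step 5: wait(T2) -> count=0 queue=[T2] holders={T1,T3}
Step 6: signal(T1) -> count=0 queue=[] holders={T2,T3}
Step 7: signal(T3) -> count=1 queue=[] holders={T2}
Step 8: signal(T2) -> count=2 queue=[] holders={none}
Step 9: wait(T2) -> count=1 queue=[] holders={T2}
Step 10: signal(T2) -> count=2 queue=[] holders={none}
Step 11: wait(T3) -> count=1 queue=[] holders={T3}
Final holders: {T3} -> 1 thread(s)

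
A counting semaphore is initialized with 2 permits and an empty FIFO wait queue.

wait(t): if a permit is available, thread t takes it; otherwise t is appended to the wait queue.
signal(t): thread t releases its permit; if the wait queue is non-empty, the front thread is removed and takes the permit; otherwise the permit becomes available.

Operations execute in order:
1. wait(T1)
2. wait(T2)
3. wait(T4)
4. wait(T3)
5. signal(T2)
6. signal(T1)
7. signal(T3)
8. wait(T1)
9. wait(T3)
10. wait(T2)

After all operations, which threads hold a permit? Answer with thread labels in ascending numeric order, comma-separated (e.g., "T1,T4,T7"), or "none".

Answer: T1,T4

Derivation:
Step 1: wait(T1) -> count=1 queue=[] holders={T1}
Step 2: wait(T2) -> count=0 queue=[] holders={T1,T2}
Step 3: wait(T4) -> count=0 queue=[T4] holders={T1,T2}
Step 4: wait(T3) -> count=0 queue=[T4,T3] holders={T1,T2}
Step 5: signal(T2) -> count=0 queue=[T3] holders={T1,T4}
Step 6: signal(T1) -> count=0 queue=[] holders={T3,T4}
Step 7: signal(T3) -> count=1 queue=[] holders={T4}
Step 8: wait(T1) -> count=0 queue=[] holders={T1,T4}
Step 9: wait(T3) -> count=0 queue=[T3] holders={T1,T4}
Step 10: wait(T2) -> count=0 queue=[T3,T2] holders={T1,T4}
Final holders: T1,T4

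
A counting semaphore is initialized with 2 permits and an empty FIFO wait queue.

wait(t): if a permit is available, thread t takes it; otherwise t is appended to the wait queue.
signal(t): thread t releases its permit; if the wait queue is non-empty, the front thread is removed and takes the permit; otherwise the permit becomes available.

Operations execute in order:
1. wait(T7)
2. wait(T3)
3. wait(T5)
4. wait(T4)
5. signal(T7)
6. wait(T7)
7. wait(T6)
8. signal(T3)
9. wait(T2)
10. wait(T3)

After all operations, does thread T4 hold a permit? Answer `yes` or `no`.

Answer: yes

Derivation:
Step 1: wait(T7) -> count=1 queue=[] holders={T7}
Step 2: wait(T3) -> count=0 queue=[] holders={T3,T7}
Step 3: wait(T5) -> count=0 queue=[T5] holders={T3,T7}
Step 4: wait(T4) -> count=0 queue=[T5,T4] holders={T3,T7}
Step 5: signal(T7) -> count=0 queue=[T4] holders={T3,T5}
Step 6: wait(T7) -> count=0 queue=[T4,T7] holders={T3,T5}
Step 7: wait(T6) -> count=0 queue=[T4,T7,T6] holders={T3,T5}
Step 8: signal(T3) -> count=0 queue=[T7,T6] holders={T4,T5}
Step 9: wait(T2) -> count=0 queue=[T7,T6,T2] holders={T4,T5}
Step 10: wait(T3) -> count=0 queue=[T7,T6,T2,T3] holders={T4,T5}
Final holders: {T4,T5} -> T4 in holders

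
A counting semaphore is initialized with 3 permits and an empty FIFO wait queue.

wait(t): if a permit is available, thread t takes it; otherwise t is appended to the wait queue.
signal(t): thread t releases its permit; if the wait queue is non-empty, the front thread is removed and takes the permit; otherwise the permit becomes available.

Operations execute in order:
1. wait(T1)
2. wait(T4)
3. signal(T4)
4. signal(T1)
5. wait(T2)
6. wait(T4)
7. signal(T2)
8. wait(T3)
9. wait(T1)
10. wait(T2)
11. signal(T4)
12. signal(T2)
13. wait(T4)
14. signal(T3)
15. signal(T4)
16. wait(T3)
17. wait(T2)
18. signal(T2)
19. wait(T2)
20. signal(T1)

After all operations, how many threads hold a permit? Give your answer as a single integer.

Step 1: wait(T1) -> count=2 queue=[] holders={T1}
Step 2: wait(T4) -> count=1 queue=[] holders={T1,T4}
Step 3: signal(T4) -> count=2 queue=[] holders={T1}
Step 4: signal(T1) -> count=3 queue=[] holders={none}
Step 5: wait(T2) -> count=2 queue=[] holders={T2}
Step 6: wait(T4) -> count=1 queue=[] holders={T2,T4}
Step 7: signal(T2) -> count=2 queue=[] holders={T4}
Step 8: wait(T3) -> count=1 queue=[] holders={T3,T4}
Step 9: wait(T1) -> count=0 queue=[] holders={T1,T3,T4}
Step 10: wait(T2) -> count=0 queue=[T2] holders={T1,T3,T4}
Step 11: signal(T4) -> count=0 queue=[] holders={T1,T2,T3}
Step 12: signal(T2) -> count=1 queue=[] holders={T1,T3}
Step 13: wait(T4) -> count=0 queue=[] holders={T1,T3,T4}
Step 14: signal(T3) -> count=1 queue=[] holders={T1,T4}
Step 15: signal(T4) -> count=2 queue=[] holders={T1}
Step 16: wait(T3) -> count=1 queue=[] holders={T1,T3}
Step 17: wait(T2) -> count=0 queue=[] holders={T1,T2,T3}
Step 18: signal(T2) -> count=1 queue=[] holders={T1,T3}
Step 19: wait(T2) -> count=0 queue=[] holders={T1,T2,T3}
Step 20: signal(T1) -> count=1 queue=[] holders={T2,T3}
Final holders: {T2,T3} -> 2 thread(s)

Answer: 2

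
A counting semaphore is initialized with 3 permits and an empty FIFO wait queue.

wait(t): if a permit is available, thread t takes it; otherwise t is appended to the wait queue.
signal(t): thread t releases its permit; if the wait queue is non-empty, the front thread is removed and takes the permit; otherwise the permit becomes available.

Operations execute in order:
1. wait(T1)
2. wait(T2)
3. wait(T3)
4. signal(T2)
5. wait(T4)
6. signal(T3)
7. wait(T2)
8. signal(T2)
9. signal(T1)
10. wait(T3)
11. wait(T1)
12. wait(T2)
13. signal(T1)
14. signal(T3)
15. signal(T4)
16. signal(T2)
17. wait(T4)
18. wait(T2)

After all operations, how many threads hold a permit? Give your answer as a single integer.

Step 1: wait(T1) -> count=2 queue=[] holders={T1}
Step 2: wait(T2) -> count=1 queue=[] holders={T1,T2}
Step 3: wait(T3) -> count=0 queue=[] holders={T1,T2,T3}
Step 4: signal(T2) -> count=1 queue=[] holders={T1,T3}
Step 5: wait(T4) -> count=0 queue=[] holders={T1,T3,T4}
Step 6: signal(T3) -> count=1 queue=[] holders={T1,T4}
Step 7: wait(T2) -> count=0 queue=[] holders={T1,T2,T4}
Step 8: signal(T2) -> count=1 queue=[] holders={T1,T4}
Step 9: signal(T1) -> count=2 queue=[] holders={T4}
Step 10: wait(T3) -> count=1 queue=[] holders={T3,T4}
Step 11: wait(T1) -> count=0 queue=[] holders={T1,T3,T4}
Step 12: wait(T2) -> count=0 queue=[T2] holders={T1,T3,T4}
Step 13: signal(T1) -> count=0 queue=[] holders={T2,T3,T4}
Step 14: signal(T3) -> count=1 queue=[] holders={T2,T4}
Step 15: signal(T4) -> count=2 queue=[] holders={T2}
Step 16: signal(T2) -> count=3 queue=[] holders={none}
Step 17: wait(T4) -> count=2 queue=[] holders={T4}
Step 18: wait(T2) -> count=1 queue=[] holders={T2,T4}
Final holders: {T2,T4} -> 2 thread(s)

Answer: 2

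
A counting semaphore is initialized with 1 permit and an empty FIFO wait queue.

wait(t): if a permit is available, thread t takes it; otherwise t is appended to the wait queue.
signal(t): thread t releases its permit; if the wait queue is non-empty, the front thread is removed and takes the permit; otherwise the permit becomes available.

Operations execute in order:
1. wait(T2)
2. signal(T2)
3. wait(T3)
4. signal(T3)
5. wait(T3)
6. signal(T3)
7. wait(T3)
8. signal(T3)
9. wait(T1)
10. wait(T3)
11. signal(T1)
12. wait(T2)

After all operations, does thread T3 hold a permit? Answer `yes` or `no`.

Step 1: wait(T2) -> count=0 queue=[] holders={T2}
Step 2: signal(T2) -> count=1 queue=[] holders={none}
Step 3: wait(T3) -> count=0 queue=[] holders={T3}
Step 4: signal(T3) -> count=1 queue=[] holders={none}
Step 5: wait(T3) -> count=0 queue=[] holders={T3}
Step 6: signal(T3) -> count=1 queue=[] holders={none}
Step 7: wait(T3) -> count=0 queue=[] holders={T3}
Step 8: signal(T3) -> count=1 queue=[] holders={none}
Step 9: wait(T1) -> count=0 queue=[] holders={T1}
Step 10: wait(T3) -> count=0 queue=[T3] holders={T1}
Step 11: signal(T1) -> count=0 queue=[] holders={T3}
Step 12: wait(T2) -> count=0 queue=[T2] holders={T3}
Final holders: {T3} -> T3 in holders

Answer: yes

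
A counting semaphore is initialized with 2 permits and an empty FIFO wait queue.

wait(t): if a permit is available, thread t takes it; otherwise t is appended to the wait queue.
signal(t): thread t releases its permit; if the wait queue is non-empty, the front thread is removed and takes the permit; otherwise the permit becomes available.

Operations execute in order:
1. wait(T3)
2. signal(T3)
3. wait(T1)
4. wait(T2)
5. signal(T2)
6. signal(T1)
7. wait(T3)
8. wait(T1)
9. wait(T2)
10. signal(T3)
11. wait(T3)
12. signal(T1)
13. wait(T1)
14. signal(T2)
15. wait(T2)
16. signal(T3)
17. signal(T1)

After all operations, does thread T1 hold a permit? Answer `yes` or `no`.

Answer: no

Derivation:
Step 1: wait(T3) -> count=1 queue=[] holders={T3}
Step 2: signal(T3) -> count=2 queue=[] holders={none}
Step 3: wait(T1) -> count=1 queue=[] holders={T1}
Step 4: wait(T2) -> count=0 queue=[] holders={T1,T2}
Step 5: signal(T2) -> count=1 queue=[] holders={T1}
Step 6: signal(T1) -> count=2 queue=[] holders={none}
Step 7: wait(T3) -> count=1 queue=[] holders={T3}
Step 8: wait(T1) -> count=0 queue=[] holders={T1,T3}
Step 9: wait(T2) -> count=0 queue=[T2] holders={T1,T3}
Step 10: signal(T3) -> count=0 queue=[] holders={T1,T2}
Step 11: wait(T3) -> count=0 queue=[T3] holders={T1,T2}
Step 12: signal(T1) -> count=0 queue=[] holders={T2,T3}
Step 13: wait(T1) -> count=0 queue=[T1] holders={T2,T3}
Step 14: signal(T2) -> count=0 queue=[] holders={T1,T3}
Step 15: wait(T2) -> count=0 queue=[T2] holders={T1,T3}
Step 16: signal(T3) -> count=0 queue=[] holders={T1,T2}
Step 17: signal(T1) -> count=1 queue=[] holders={T2}
Final holders: {T2} -> T1 not in holders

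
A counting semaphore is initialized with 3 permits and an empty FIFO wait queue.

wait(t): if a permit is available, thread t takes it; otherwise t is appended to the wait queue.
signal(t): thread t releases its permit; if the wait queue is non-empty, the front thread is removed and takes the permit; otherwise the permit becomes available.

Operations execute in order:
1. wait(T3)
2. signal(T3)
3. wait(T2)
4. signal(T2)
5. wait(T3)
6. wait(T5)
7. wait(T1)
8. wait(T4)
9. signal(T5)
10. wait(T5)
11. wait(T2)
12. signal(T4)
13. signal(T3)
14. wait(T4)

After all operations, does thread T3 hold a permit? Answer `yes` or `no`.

Answer: no

Derivation:
Step 1: wait(T3) -> count=2 queue=[] holders={T3}
Step 2: signal(T3) -> count=3 queue=[] holders={none}
Step 3: wait(T2) -> count=2 queue=[] holders={T2}
Step 4: signal(T2) -> count=3 queue=[] holders={none}
Step 5: wait(T3) -> count=2 queue=[] holders={T3}
Step 6: wait(T5) -> count=1 queue=[] holders={T3,T5}
Step 7: wait(T1) -> count=0 queue=[] holders={T1,T3,T5}
Step 8: wait(T4) -> count=0 queue=[T4] holders={T1,T3,T5}
Step 9: signal(T5) -> count=0 queue=[] holders={T1,T3,T4}
Step 10: wait(T5) -> count=0 queue=[T5] holders={T1,T3,T4}
Step 11: wait(T2) -> count=0 queue=[T5,T2] holders={T1,T3,T4}
Step 12: signal(T4) -> count=0 queue=[T2] holders={T1,T3,T5}
Step 13: signal(T3) -> count=0 queue=[] holders={T1,T2,T5}
Step 14: wait(T4) -> count=0 queue=[T4] holders={T1,T2,T5}
Final holders: {T1,T2,T5} -> T3 not in holders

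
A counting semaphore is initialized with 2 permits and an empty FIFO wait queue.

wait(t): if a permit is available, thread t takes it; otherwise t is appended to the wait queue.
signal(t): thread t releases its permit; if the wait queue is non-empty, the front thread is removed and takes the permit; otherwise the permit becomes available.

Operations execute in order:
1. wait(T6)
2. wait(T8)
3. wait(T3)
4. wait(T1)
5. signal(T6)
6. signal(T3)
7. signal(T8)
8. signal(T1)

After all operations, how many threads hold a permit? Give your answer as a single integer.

Step 1: wait(T6) -> count=1 queue=[] holders={T6}
Step 2: wait(T8) -> count=0 queue=[] holders={T6,T8}
Step 3: wait(T3) -> count=0 queue=[T3] holders={T6,T8}
Step 4: wait(T1) -> count=0 queue=[T3,T1] holders={T6,T8}
Step 5: signal(T6) -> count=0 queue=[T1] holders={T3,T8}
Step 6: signal(T3) -> count=0 queue=[] holders={T1,T8}
Step 7: signal(T8) -> count=1 queue=[] holders={T1}
Step 8: signal(T1) -> count=2 queue=[] holders={none}
Final holders: {none} -> 0 thread(s)

Answer: 0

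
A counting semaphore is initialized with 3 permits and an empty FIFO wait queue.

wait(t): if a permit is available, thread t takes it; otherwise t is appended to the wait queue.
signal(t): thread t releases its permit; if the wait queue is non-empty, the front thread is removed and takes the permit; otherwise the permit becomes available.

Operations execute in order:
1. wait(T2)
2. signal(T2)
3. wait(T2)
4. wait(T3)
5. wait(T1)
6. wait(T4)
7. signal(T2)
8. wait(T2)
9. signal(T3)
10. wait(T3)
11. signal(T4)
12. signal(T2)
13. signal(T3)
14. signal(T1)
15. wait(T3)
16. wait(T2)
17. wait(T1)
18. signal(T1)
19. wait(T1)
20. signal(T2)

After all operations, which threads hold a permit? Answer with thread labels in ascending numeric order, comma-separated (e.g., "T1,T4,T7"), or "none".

Answer: T1,T3

Derivation:
Step 1: wait(T2) -> count=2 queue=[] holders={T2}
Step 2: signal(T2) -> count=3 queue=[] holders={none}
Step 3: wait(T2) -> count=2 queue=[] holders={T2}
Step 4: wait(T3) -> count=1 queue=[] holders={T2,T3}
Step 5: wait(T1) -> count=0 queue=[] holders={T1,T2,T3}
Step 6: wait(T4) -> count=0 queue=[T4] holders={T1,T2,T3}
Step 7: signal(T2) -> count=0 queue=[] holders={T1,T3,T4}
Step 8: wait(T2) -> count=0 queue=[T2] holders={T1,T3,T4}
Step 9: signal(T3) -> count=0 queue=[] holders={T1,T2,T4}
Step 10: wait(T3) -> count=0 queue=[T3] holders={T1,T2,T4}
Step 11: signal(T4) -> count=0 queue=[] holders={T1,T2,T3}
Step 12: signal(T2) -> count=1 queue=[] holders={T1,T3}
Step 13: signal(T3) -> count=2 queue=[] holders={T1}
Step 14: signal(T1) -> count=3 queue=[] holders={none}
Step 15: wait(T3) -> count=2 queue=[] holders={T3}
Step 16: wait(T2) -> count=1 queue=[] holders={T2,T3}
Step 17: wait(T1) -> count=0 queue=[] holders={T1,T2,T3}
Step 18: signal(T1) -> count=1 queue=[] holders={T2,T3}
Step 19: wait(T1) -> count=0 queue=[] holders={T1,T2,T3}
Step 20: signal(T2) -> count=1 queue=[] holders={T1,T3}
Final holders: T1,T3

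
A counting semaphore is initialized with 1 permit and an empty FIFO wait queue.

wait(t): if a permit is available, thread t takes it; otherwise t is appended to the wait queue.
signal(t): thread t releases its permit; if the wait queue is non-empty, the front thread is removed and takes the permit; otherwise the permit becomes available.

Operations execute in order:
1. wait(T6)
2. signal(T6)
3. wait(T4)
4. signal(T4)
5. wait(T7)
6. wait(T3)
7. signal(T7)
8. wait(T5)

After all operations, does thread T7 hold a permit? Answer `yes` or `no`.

Step 1: wait(T6) -> count=0 queue=[] holders={T6}
Step 2: signal(T6) -> count=1 queue=[] holders={none}
Step 3: wait(T4) -> count=0 queue=[] holders={T4}
Step 4: signal(T4) -> count=1 queue=[] holders={none}
Step 5: wait(T7) -> count=0 queue=[] holders={T7}
Step 6: wait(T3) -> count=0 queue=[T3] holders={T7}
Step 7: signal(T7) -> count=0 queue=[] holders={T3}
Step 8: wait(T5) -> count=0 queue=[T5] holders={T3}
Final holders: {T3} -> T7 not in holders

Answer: no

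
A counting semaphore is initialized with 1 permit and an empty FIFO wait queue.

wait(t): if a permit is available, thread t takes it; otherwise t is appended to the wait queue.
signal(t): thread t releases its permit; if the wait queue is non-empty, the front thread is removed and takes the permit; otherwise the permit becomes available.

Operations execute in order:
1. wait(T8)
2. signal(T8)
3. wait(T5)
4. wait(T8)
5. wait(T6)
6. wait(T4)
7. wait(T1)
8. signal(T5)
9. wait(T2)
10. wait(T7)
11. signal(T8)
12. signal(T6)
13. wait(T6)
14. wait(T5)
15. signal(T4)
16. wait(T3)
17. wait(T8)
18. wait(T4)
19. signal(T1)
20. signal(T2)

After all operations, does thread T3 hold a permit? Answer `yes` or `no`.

Answer: no

Derivation:
Step 1: wait(T8) -> count=0 queue=[] holders={T8}
Step 2: signal(T8) -> count=1 queue=[] holders={none}
Step 3: wait(T5) -> count=0 queue=[] holders={T5}
Step 4: wait(T8) -> count=0 queue=[T8] holders={T5}
Step 5: wait(T6) -> count=0 queue=[T8,T6] holders={T5}
Step 6: wait(T4) -> count=0 queue=[T8,T6,T4] holders={T5}
Step 7: wait(T1) -> count=0 queue=[T8,T6,T4,T1] holders={T5}
Step 8: signal(T5) -> count=0 queue=[T6,T4,T1] holders={T8}
Step 9: wait(T2) -> count=0 queue=[T6,T4,T1,T2] holders={T8}
Step 10: wait(T7) -> count=0 queue=[T6,T4,T1,T2,T7] holders={T8}
Step 11: signal(T8) -> count=0 queue=[T4,T1,T2,T7] holders={T6}
Step 12: signal(T6) -> count=0 queue=[T1,T2,T7] holders={T4}
Step 13: wait(T6) -> count=0 queue=[T1,T2,T7,T6] holders={T4}
Step 14: wait(T5) -> count=0 queue=[T1,T2,T7,T6,T5] holders={T4}
Step 15: signal(T4) -> count=0 queue=[T2,T7,T6,T5] holders={T1}
Step 16: wait(T3) -> count=0 queue=[T2,T7,T6,T5,T3] holders={T1}
Step 17: wait(T8) -> count=0 queue=[T2,T7,T6,T5,T3,T8] holders={T1}
Step 18: wait(T4) -> count=0 queue=[T2,T7,T6,T5,T3,T8,T4] holders={T1}
Step 19: signal(T1) -> count=0 queue=[T7,T6,T5,T3,T8,T4] holders={T2}
Step 20: signal(T2) -> count=0 queue=[T6,T5,T3,T8,T4] holders={T7}
Final holders: {T7} -> T3 not in holders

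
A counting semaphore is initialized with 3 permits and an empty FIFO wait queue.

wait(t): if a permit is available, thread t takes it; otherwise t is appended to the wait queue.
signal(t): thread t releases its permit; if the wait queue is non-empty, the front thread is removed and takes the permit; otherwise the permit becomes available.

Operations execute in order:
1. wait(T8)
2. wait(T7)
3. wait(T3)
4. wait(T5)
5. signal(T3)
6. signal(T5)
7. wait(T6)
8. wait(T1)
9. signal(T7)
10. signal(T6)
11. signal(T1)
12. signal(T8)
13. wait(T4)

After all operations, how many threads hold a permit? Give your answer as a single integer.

Answer: 1

Derivation:
Step 1: wait(T8) -> count=2 queue=[] holders={T8}
Step 2: wait(T7) -> count=1 queue=[] holders={T7,T8}
Step 3: wait(T3) -> count=0 queue=[] holders={T3,T7,T8}
Step 4: wait(T5) -> count=0 queue=[T5] holders={T3,T7,T8}
Step 5: signal(T3) -> count=0 queue=[] holders={T5,T7,T8}
Step 6: signal(T5) -> count=1 queue=[] holders={T7,T8}
Step 7: wait(T6) -> count=0 queue=[] holders={T6,T7,T8}
Step 8: wait(T1) -> count=0 queue=[T1] holders={T6,T7,T8}
Step 9: signal(T7) -> count=0 queue=[] holders={T1,T6,T8}
Step 10: signal(T6) -> count=1 queue=[] holders={T1,T8}
Step 11: signal(T1) -> count=2 queue=[] holders={T8}
Step 12: signal(T8) -> count=3 queue=[] holders={none}
Step 13: wait(T4) -> count=2 queue=[] holders={T4}
Final holders: {T4} -> 1 thread(s)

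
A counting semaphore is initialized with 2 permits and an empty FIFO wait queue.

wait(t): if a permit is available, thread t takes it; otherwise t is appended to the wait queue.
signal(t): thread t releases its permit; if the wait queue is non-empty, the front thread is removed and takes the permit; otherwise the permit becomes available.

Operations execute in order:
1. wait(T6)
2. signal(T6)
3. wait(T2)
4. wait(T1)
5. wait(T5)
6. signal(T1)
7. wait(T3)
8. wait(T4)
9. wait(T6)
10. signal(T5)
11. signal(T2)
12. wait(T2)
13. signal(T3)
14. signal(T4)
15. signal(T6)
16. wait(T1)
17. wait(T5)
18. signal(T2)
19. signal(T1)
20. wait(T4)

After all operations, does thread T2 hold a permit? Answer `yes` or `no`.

Answer: no

Derivation:
Step 1: wait(T6) -> count=1 queue=[] holders={T6}
Step 2: signal(T6) -> count=2 queue=[] holders={none}
Step 3: wait(T2) -> count=1 queue=[] holders={T2}
Step 4: wait(T1) -> count=0 queue=[] holders={T1,T2}
Step 5: wait(T5) -> count=0 queue=[T5] holders={T1,T2}
Step 6: signal(T1) -> count=0 queue=[] holders={T2,T5}
Step 7: wait(T3) -> count=0 queue=[T3] holders={T2,T5}
Step 8: wait(T4) -> count=0 queue=[T3,T4] holders={T2,T5}
Step 9: wait(T6) -> count=0 queue=[T3,T4,T6] holders={T2,T5}
Step 10: signal(T5) -> count=0 queue=[T4,T6] holders={T2,T3}
Step 11: signal(T2) -> count=0 queue=[T6] holders={T3,T4}
Step 12: wait(T2) -> count=0 queue=[T6,T2] holders={T3,T4}
Step 13: signal(T3) -> count=0 queue=[T2] holders={T4,T6}
Step 14: signal(T4) -> count=0 queue=[] holders={T2,T6}
Step 15: signal(T6) -> count=1 queue=[] holders={T2}
Step 16: wait(T1) -> count=0 queue=[] holders={T1,T2}
Step 17: wait(T5) -> count=0 queue=[T5] holders={T1,T2}
Step 18: signal(T2) -> count=0 queue=[] holders={T1,T5}
Step 19: signal(T1) -> count=1 queue=[] holders={T5}
Step 20: wait(T4) -> count=0 queue=[] holders={T4,T5}
Final holders: {T4,T5} -> T2 not in holders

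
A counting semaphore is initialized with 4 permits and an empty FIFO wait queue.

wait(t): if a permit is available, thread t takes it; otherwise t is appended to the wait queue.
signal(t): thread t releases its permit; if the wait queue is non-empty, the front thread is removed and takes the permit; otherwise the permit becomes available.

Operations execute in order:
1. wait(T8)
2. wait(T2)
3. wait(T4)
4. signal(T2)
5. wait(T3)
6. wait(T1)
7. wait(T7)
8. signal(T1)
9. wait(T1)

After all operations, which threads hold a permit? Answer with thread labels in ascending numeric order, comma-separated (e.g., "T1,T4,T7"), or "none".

Answer: T3,T4,T7,T8

Derivation:
Step 1: wait(T8) -> count=3 queue=[] holders={T8}
Step 2: wait(T2) -> count=2 queue=[] holders={T2,T8}
Step 3: wait(T4) -> count=1 queue=[] holders={T2,T4,T8}
Step 4: signal(T2) -> count=2 queue=[] holders={T4,T8}
Step 5: wait(T3) -> count=1 queue=[] holders={T3,T4,T8}
Step 6: wait(T1) -> count=0 queue=[] holders={T1,T3,T4,T8}
Step 7: wait(T7) -> count=0 queue=[T7] holders={T1,T3,T4,T8}
Step 8: signal(T1) -> count=0 queue=[] holders={T3,T4,T7,T8}
Step 9: wait(T1) -> count=0 queue=[T1] holders={T3,T4,T7,T8}
Final holders: T3,T4,T7,T8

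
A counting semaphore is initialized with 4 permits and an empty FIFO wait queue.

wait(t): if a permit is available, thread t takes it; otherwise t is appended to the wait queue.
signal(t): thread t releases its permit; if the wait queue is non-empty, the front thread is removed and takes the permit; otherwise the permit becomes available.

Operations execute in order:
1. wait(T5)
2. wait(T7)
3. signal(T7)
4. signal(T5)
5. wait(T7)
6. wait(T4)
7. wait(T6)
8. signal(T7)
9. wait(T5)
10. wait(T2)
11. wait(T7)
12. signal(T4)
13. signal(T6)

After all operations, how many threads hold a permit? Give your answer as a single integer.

Step 1: wait(T5) -> count=3 queue=[] holders={T5}
Step 2: wait(T7) -> count=2 queue=[] holders={T5,T7}
Step 3: signal(T7) -> count=3 queue=[] holders={T5}
Step 4: signal(T5) -> count=4 queue=[] holders={none}
Step 5: wait(T7) -> count=3 queue=[] holders={T7}
Step 6: wait(T4) -> count=2 queue=[] holders={T4,T7}
Step 7: wait(T6) -> count=1 queue=[] holders={T4,T6,T7}
Step 8: signal(T7) -> count=2 queue=[] holders={T4,T6}
Step 9: wait(T5) -> count=1 queue=[] holders={T4,T5,T6}
Step 10: wait(T2) -> count=0 queue=[] holders={T2,T4,T5,T6}
Step 11: wait(T7) -> count=0 queue=[T7] holders={T2,T4,T5,T6}
Step 12: signal(T4) -> count=0 queue=[] holders={T2,T5,T6,T7}
Step 13: signal(T6) -> count=1 queue=[] holders={T2,T5,T7}
Final holders: {T2,T5,T7} -> 3 thread(s)

Answer: 3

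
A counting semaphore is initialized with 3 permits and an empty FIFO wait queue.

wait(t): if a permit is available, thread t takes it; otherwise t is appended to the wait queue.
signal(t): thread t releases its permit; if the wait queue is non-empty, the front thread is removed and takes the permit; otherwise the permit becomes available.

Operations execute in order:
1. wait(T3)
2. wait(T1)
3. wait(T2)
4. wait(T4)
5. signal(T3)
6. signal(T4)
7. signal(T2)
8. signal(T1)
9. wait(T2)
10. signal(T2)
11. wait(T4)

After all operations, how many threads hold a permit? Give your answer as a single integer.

Answer: 1

Derivation:
Step 1: wait(T3) -> count=2 queue=[] holders={T3}
Step 2: wait(T1) -> count=1 queue=[] holders={T1,T3}
Step 3: wait(T2) -> count=0 queue=[] holders={T1,T2,T3}
Step 4: wait(T4) -> count=0 queue=[T4] holders={T1,T2,T3}
Step 5: signal(T3) -> count=0 queue=[] holders={T1,T2,T4}
Step 6: signal(T4) -> count=1 queue=[] holders={T1,T2}
Step 7: signal(T2) -> count=2 queue=[] holders={T1}
Step 8: signal(T1) -> count=3 queue=[] holders={none}
Step 9: wait(T2) -> count=2 queue=[] holders={T2}
Step 10: signal(T2) -> count=3 queue=[] holders={none}
Step 11: wait(T4) -> count=2 queue=[] holders={T4}
Final holders: {T4} -> 1 thread(s)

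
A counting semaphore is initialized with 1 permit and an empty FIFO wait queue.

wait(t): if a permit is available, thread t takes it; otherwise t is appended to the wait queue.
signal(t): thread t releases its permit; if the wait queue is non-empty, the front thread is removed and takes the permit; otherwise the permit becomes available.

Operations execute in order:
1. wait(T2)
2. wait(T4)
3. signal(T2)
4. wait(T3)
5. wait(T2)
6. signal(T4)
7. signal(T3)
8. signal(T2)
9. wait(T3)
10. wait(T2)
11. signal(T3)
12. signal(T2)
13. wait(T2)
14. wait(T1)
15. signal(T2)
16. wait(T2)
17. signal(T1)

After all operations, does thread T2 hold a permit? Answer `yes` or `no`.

Answer: yes

Derivation:
Step 1: wait(T2) -> count=0 queue=[] holders={T2}
Step 2: wait(T4) -> count=0 queue=[T4] holders={T2}
Step 3: signal(T2) -> count=0 queue=[] holders={T4}
Step 4: wait(T3) -> count=0 queue=[T3] holders={T4}
Step 5: wait(T2) -> count=0 queue=[T3,T2] holders={T4}
Step 6: signal(T4) -> count=0 queue=[T2] holders={T3}
Step 7: signal(T3) -> count=0 queue=[] holders={T2}
Step 8: signal(T2) -> count=1 queue=[] holders={none}
Step 9: wait(T3) -> count=0 queue=[] holders={T3}
Step 10: wait(T2) -> count=0 queue=[T2] holders={T3}
Step 11: signal(T3) -> count=0 queue=[] holders={T2}
Step 12: signal(T2) -> count=1 queue=[] holders={none}
Step 13: wait(T2) -> count=0 queue=[] holders={T2}
Step 14: wait(T1) -> count=0 queue=[T1] holders={T2}
Step 15: signal(T2) -> count=0 queue=[] holders={T1}
Step 16: wait(T2) -> count=0 queue=[T2] holders={T1}
Step 17: signal(T1) -> count=0 queue=[] holders={T2}
Final holders: {T2} -> T2 in holders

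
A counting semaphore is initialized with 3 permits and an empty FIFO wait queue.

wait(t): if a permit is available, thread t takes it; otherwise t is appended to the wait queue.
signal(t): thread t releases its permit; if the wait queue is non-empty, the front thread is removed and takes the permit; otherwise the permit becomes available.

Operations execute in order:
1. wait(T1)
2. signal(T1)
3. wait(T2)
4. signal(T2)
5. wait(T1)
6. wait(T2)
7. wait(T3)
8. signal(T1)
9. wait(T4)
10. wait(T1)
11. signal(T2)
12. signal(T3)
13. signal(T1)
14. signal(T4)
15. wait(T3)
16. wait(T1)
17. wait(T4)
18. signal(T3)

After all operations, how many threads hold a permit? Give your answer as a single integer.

Answer: 2

Derivation:
Step 1: wait(T1) -> count=2 queue=[] holders={T1}
Step 2: signal(T1) -> count=3 queue=[] holders={none}
Step 3: wait(T2) -> count=2 queue=[] holders={T2}
Step 4: signal(T2) -> count=3 queue=[] holders={none}
Step 5: wait(T1) -> count=2 queue=[] holders={T1}
Step 6: wait(T2) -> count=1 queue=[] holders={T1,T2}
Step 7: wait(T3) -> count=0 queue=[] holders={T1,T2,T3}
Step 8: signal(T1) -> count=1 queue=[] holders={T2,T3}
Step 9: wait(T4) -> count=0 queue=[] holders={T2,T3,T4}
Step 10: wait(T1) -> count=0 queue=[T1] holders={T2,T3,T4}
Step 11: signal(T2) -> count=0 queue=[] holders={T1,T3,T4}
Step 12: signal(T3) -> count=1 queue=[] holders={T1,T4}
Step 13: signal(T1) -> count=2 queue=[] holders={T4}
Step 14: signal(T4) -> count=3 queue=[] holders={none}
Step 15: wait(T3) -> count=2 queue=[] holders={T3}
Step 16: wait(T1) -> count=1 queue=[] holders={T1,T3}
Step 17: wait(T4) -> count=0 queue=[] holders={T1,T3,T4}
Step 18: signal(T3) -> count=1 queue=[] holders={T1,T4}
Final holders: {T1,T4} -> 2 thread(s)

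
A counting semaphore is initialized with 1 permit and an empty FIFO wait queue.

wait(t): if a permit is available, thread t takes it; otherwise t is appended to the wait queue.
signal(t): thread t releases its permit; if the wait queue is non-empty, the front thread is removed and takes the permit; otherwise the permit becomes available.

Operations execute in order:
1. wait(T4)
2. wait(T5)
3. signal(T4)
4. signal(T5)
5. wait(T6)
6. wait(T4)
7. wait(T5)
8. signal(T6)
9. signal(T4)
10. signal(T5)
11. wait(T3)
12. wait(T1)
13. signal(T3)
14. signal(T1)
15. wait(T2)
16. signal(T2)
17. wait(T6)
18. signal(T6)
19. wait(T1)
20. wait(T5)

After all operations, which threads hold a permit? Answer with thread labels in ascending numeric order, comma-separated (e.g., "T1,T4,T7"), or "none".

Step 1: wait(T4) -> count=0 queue=[] holders={T4}
Step 2: wait(T5) -> count=0 queue=[T5] holders={T4}
Step 3: signal(T4) -> count=0 queue=[] holders={T5}
Step 4: signal(T5) -> count=1 queue=[] holders={none}
Step 5: wait(T6) -> count=0 queue=[] holders={T6}
Step 6: wait(T4) -> count=0 queue=[T4] holders={T6}
Step 7: wait(T5) -> count=0 queue=[T4,T5] holders={T6}
Step 8: signal(T6) -> count=0 queue=[T5] holders={T4}
Step 9: signal(T4) -> count=0 queue=[] holders={T5}
Step 10: signal(T5) -> count=1 queue=[] holders={none}
Step 11: wait(T3) -> count=0 queue=[] holders={T3}
Step 12: wait(T1) -> count=0 queue=[T1] holders={T3}
Step 13: signal(T3) -> count=0 queue=[] holders={T1}
Step 14: signal(T1) -> count=1 queue=[] holders={none}
Step 15: wait(T2) -> count=0 queue=[] holders={T2}
Step 16: signal(T2) -> count=1 queue=[] holders={none}
Step 17: wait(T6) -> count=0 queue=[] holders={T6}
Step 18: signal(T6) -> count=1 queue=[] holders={none}
Step 19: wait(T1) -> count=0 queue=[] holders={T1}
Step 20: wait(T5) -> count=0 queue=[T5] holders={T1}
Final holders: T1

Answer: T1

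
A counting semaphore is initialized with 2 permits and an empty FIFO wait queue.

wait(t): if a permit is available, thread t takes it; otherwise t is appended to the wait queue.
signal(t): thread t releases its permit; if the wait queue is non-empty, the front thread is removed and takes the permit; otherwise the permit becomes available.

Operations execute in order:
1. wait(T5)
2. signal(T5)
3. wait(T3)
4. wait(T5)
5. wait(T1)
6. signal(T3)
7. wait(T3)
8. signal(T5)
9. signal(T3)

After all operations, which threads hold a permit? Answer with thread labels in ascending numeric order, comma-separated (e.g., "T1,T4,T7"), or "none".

Answer: T1

Derivation:
Step 1: wait(T5) -> count=1 queue=[] holders={T5}
Step 2: signal(T5) -> count=2 queue=[] holders={none}
Step 3: wait(T3) -> count=1 queue=[] holders={T3}
Step 4: wait(T5) -> count=0 queue=[] holders={T3,T5}
Step 5: wait(T1) -> count=0 queue=[T1] holders={T3,T5}
Step 6: signal(T3) -> count=0 queue=[] holders={T1,T5}
Step 7: wait(T3) -> count=0 queue=[T3] holders={T1,T5}
Step 8: signal(T5) -> count=0 queue=[] holders={T1,T3}
Step 9: signal(T3) -> count=1 queue=[] holders={T1}
Final holders: T1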